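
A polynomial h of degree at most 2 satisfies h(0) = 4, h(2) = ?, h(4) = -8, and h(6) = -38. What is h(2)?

6

The 3 known points determine the degree-2 polynomial uniquely.
Write h(s) = as^2 + bs + c. Substituting each data point gives a linear system:
  c = 4
  16a + 4b + c = -8
  36a + 6b + c = -38
Solving the system yields a = -2, b = 5, c = 4.
So h(s) = -2s^2 + 5s + 4.
Then h(2) = 6.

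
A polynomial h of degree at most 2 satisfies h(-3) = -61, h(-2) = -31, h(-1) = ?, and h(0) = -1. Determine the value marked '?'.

The 3 known points determine the degree-2 polynomial uniquely.
Write h(s) = as^2 + bs + c. Substituting each data point gives a linear system:
  9a - 3b + c = -61
  4a - 2b + c = -31
  c = -1
Solving the system yields a = -5, b = 5, c = -1.
So h(s) = -5s^2 + 5s - 1.
Then h(-1) = -11.

-11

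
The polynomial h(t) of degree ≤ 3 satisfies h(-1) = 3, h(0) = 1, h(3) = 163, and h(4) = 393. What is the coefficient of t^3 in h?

Write h(t) = at^3 + bt^2 + ct + d. Substituting each data point gives a linear system:
  -a + b - c + d = 3
  d = 1
  27a + 9b + 3c + d = 163
  64a + 16b + 4c + d = 393
Solving the system yields a = 6, b = 2, c = -6, d = 1.
So h(t) = 6t^3 + 2t^2 - 6t + 1.
The leading coefficient is 6.

6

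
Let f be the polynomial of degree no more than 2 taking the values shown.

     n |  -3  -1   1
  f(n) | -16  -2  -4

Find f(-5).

Forward differences of the values at n = -3, -1, 1:
  f  : -16  -2  -4
  Δ  : 14  -2
  Δ^2: -16
The second differences are constant, confirming degree 2.
Interpolating (Newton forward form) and evaluating at n = -5 gives f(-5) = -46.

-46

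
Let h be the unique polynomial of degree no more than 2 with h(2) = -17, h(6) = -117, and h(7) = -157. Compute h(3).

-33

Write h(s) = as^2 + bs + c. Substituting each data point gives a linear system:
  4a + 2b + c = -17
  36a + 6b + c = -117
  49a + 7b + c = -157
Solving the system yields a = -3, b = -1, c = -3.
So h(s) = -3s^2 - s - 3.
Then h(3) = -33.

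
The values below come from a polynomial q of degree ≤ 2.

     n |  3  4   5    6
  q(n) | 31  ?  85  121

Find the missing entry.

On equispaced nodes a degree-2 polynomial has vanishing third forward difference, so
  - q(3) + 3·q(4) - 3·q(5) + q(6) = 0.
Substituting the known values and solving for q(4):
  3·q(4) = 165
  q(4) = 55.

55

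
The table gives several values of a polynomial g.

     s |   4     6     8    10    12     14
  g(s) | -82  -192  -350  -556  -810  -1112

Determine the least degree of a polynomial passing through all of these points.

2

Forward differences of the values at s = 4, 6, 8, 10, 12, 14:
  g  : -82  -192  -350  -556  -810  -1112
  Δ  : -110  -158  -206  -254  -302
  Δ^2: -48  -48  -48  -48
  Δ^3: 0  0  0
  Δ^4: 0  0
  Δ^5: 0
The second differences are constant (-48) and nonzero, while all higher differences vanish, so the minimal degree is 2.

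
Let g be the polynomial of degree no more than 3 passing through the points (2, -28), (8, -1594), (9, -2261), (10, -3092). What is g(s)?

Write g(s) = as^3 + bs^2 + cs + d. Substituting each data point gives a linear system:
  8a + 4b + 2c + d = -28
  512a + 64b + 8c + d = -1594
  729a + 81b + 9c + d = -2261
  1000a + 100b + 10c + d = -3092
Solving the system yields a = -3, b = -1, c = 1, d = -2.
So g(s) = -3s^3 - s^2 + s - 2.
Check: g(2) = -28. ✓

g(s) = -3s^3 - s^2 + s - 2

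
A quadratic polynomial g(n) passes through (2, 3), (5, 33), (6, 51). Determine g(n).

g(n) = 2n^2 - 4n + 3

Write g(n) = an^2 + bn + c. Substituting each data point gives a linear system:
  4a + 2b + c = 3
  25a + 5b + c = 33
  36a + 6b + c = 51
Solving the system yields a = 2, b = -4, c = 3.
So g(n) = 2n² - 4n + 3.
Check: g(5) = 33. ✓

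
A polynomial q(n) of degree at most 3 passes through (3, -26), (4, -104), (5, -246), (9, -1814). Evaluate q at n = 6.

-470

Write q(n) = an^3 + bn^2 + cn + d. Substituting each data point gives a linear system:
  27a + 9b + 3c + d = -26
  64a + 16b + 4c + d = -104
  125a + 25b + 5c + d = -246
  729a + 81b + 9c + d = -1814
Solving the system yields a = -3, b = 4, c = 5, d = 4.
So q(n) = -3n³ + 4n² + 5n + 4.
Then q(6) = -470.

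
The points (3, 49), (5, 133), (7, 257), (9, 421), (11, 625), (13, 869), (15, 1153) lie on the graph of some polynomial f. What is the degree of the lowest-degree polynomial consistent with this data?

2

Forward differences of the values at n = 3, 5, 7, 9, 11, 13, 15:
  f  : 49  133  257  421  625  869  1153
  Δ  : 84  124  164  204  244  284
  Δ^2: 40  40  40  40  40
  Δ^3: 0  0  0  0
  Δ^4: 0  0  0
  Δ^5: 0  0
  Δ^6: 0
The second differences are constant (40) and nonzero, while all higher differences vanish, so the minimal degree is 2.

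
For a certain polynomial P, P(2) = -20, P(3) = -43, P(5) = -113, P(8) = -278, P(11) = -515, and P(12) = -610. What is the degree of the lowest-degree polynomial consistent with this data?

2

Divided differences on the nodes 2, 3, 5, 8, 11, 12:
  order 0: -20  -43  -113  -278  -515  -610
  order 1: -23  -35  -55  -79  -95
  order 2: -4  -4  -4  -4
  order 3: 0  0  0
  order 4: 0  0
  order 5: 0
The order-2 divided differences are all -4 (nonzero) and every higher order vanishes, so the data lies on a polynomial of degree exactly 2.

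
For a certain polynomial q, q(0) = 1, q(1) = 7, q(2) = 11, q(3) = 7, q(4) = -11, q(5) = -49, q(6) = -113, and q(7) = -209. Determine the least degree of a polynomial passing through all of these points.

3

Forward differences of the values at t = 0, 1, 2, 3, 4, 5, 6, 7:
  q  : 1  7  11  7  -11  -49  -113  -209
  Δ  : 6  4  -4  -18  -38  -64  -96
  Δ^2: -2  -8  -14  -20  -26  -32
  Δ^3: -6  -6  -6  -6  -6
  Δ^4: 0  0  0  0
  Δ^5: 0  0  0
  Δ^6: 0  0
  Δ^7: 0
The third differences are constant (-6) and nonzero, while all higher differences vanish, so the minimal degree is 3.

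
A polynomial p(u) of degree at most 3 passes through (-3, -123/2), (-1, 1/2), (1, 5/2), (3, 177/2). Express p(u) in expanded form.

Write p(u) = au^3 + bu^2 + cu + d. Substituting each data point gives a linear system:
  -27a + 9b - 3c + d = -123/2
  -a + b - c + d = 1/2
  a + b + c + d = 5/2
  27a + 9b + 3c + d = 177/2
Solving the system yields a = 3, b = 3/2, c = -2, d = 0.
So p(u) = 3u^3 + (3/2)u^2 - 2u.
Check: p(3) = 177/2. ✓

p(u) = 3u^3 + (3/2)u^2 - 2u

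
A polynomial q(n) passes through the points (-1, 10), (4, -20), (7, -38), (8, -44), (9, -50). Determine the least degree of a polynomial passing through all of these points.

Divided differences on the nodes -1, 4, 7, 8, 9:
  order 0: 10  -20  -38  -44  -50
  order 1: -6  -6  -6  -6
  order 2: 0  0  0
  order 3: 0  0
  order 4: 0
The order-1 divided differences are all -6 (nonzero) and every higher order vanishes, so the data lies on a polynomial of degree exactly 1.

1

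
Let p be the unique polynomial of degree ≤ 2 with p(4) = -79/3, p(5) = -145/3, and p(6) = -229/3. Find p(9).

Forward differences of the values at n = 4, 5, 6:
  p  : -79/3  -145/3  -229/3
  Δ  : -22  -28
  Δ^2: -6
The second differences are constant, confirming degree 2.
Interpolating (Newton forward form) and evaluating at n = 9 gives p(9) = -589/3.

-589/3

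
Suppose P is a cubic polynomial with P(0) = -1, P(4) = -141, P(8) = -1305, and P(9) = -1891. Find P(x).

P(x) = -3x^3 + 4x^2 - 3x - 1

Write P(x) = ax^3 + bx^2 + cx + d. Substituting each data point gives a linear system:
  d = -1
  64a + 16b + 4c + d = -141
  512a + 64b + 8c + d = -1305
  729a + 81b + 9c + d = -1891
Solving the system yields a = -3, b = 4, c = -3, d = -1.
So P(x) = -3x³ + 4x² - 3x - 1.
Check: P(0) = -1. ✓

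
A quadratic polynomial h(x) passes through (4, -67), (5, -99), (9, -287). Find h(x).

Write h(x) = ax^2 + bx + c. Substituting each data point gives a linear system:
  16a + 4b + c = -67
  25a + 5b + c = -99
  81a + 9b + c = -287
Solving the system yields a = -3, b = -5, c = 1.
So h(x) = -3x^2 - 5x + 1.
Check: h(5) = -99. ✓

h(x) = -3x^2 - 5x + 1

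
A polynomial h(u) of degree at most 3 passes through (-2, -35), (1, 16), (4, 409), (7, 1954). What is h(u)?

h(u) = 5u^3 + 4u^2 + 6u + 1

Using the Lagrange interpolation formula with nodes -2, 1, 4, 7:
  L_0(u) = (u - 1)(u - 4)(u - 7) / -162
  L_1(u) = (u + 2)(u - 4)(u - 7) / 54
  L_2(u) = (u + 2)(u - 1)(u - 7) / -54
  L_3(u) = (u + 2)(u - 1)(u - 4) / 162
Then h(u) = -35·L_0(u) + 16·L_1(u) + 409·L_2(u) + 1954·L_3(u).
Expanding and collecting terms gives h(u) = 5u^3 + 4u^2 + 6u + 1.
Check: h(1) = 16. ✓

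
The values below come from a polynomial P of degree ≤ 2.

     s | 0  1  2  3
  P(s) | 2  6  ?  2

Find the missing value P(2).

The 3 known points determine the degree-2 polynomial uniquely.
Write P(s) = as^2 + bs + c. Substituting each data point gives a linear system:
  c = 2
  a + b + c = 6
  9a + 3b + c = 2
Solving the system yields a = -2, b = 6, c = 2.
So P(s) = -2s² + 6s + 2.
Then P(2) = 6.

6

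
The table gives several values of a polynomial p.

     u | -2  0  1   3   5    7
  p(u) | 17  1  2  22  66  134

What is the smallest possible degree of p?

2

Divided differences on the nodes -2, 0, 1, 3, 5, 7:
  order 0: 17  1  2  22  66  134
  order 1: -8  1  10  22  34
  order 2: 3  3  3  3
  order 3: 0  0  0
  order 4: 0  0
  order 5: 0
The order-2 divided differences are all 3 (nonzero) and every higher order vanishes, so the data lies on a polynomial of degree exactly 2.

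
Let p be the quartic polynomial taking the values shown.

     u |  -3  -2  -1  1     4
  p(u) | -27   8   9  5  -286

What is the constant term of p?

6

Write p(u) = au^4 + bu^3 + cu^2 + du + e. Substituting each data point gives a linear system:
  81a - 27b + 9c - 3d + e = -27
  16a - 8b + 4c - 2d + e = 8
  a - b + c - d + e = 9
  a + b + c + d + e = 5
  256a + 64b + 16c + 4d + e = -286
Solving the system yields a = -1, b = -1, c = 2, d = -1, e = 6.
So p(u) = -u^4 - u^3 + 2u^2 - u + 6.
The constant term is 6.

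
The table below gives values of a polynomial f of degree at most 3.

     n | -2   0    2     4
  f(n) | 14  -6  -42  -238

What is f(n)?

Using the Lagrange interpolation formula with nodes -2, 0, 2, 4:
  L_0(n) = n(n - 2)(n - 4) / -48
  L_1(n) = (n + 2)(n - 2)(n - 4) / 16
  L_2(n) = (n + 2)n(n - 4) / -16
  L_3(n) = (n + 2)n(n - 2) / 48
Then f(n) = 14·L_0(n) - 6·L_1(n) - 42·L_2(n) - 238·L_3(n).
Expanding and collecting terms gives f(n) = -3n³ - 2n² - 2n - 6.
Check: f(2) = -42. ✓

f(n) = -3n^3 - 2n^2 - 2n - 6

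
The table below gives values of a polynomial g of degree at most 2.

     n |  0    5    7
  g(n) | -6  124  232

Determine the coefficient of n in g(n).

6

Write g(n) = an^2 + bn + c. Substituting each data point gives a linear system:
  c = -6
  25a + 5b + c = 124
  49a + 7b + c = 232
Solving the system yields a = 4, b = 6, c = -6.
So g(n) = 4n² + 6n - 6.
The coefficient of n is 6.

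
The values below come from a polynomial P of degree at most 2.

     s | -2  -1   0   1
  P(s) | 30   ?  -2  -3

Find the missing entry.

On equispaced nodes a degree-2 polynomial has vanishing third forward difference, so
  - P(-2) + 3·P(-1) - 3·P(0) + P(1) = 0.
Substituting the known values and solving for P(-1):
  3·P(-1) = 27
  P(-1) = 9.

9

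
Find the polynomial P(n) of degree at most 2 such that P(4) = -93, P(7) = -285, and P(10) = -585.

Write P(n) = an^2 + bn + c. Substituting each data point gives a linear system:
  16a + 4b + c = -93
  49a + 7b + c = -285
  100a + 10b + c = -585
Solving the system yields a = -6, b = 2, c = -5.
So P(n) = -6n² + 2n - 5.
Check: P(4) = -93. ✓

P(n) = -6n^2 + 2n - 5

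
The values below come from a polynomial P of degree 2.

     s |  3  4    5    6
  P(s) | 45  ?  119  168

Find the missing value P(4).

On equispaced nodes a degree-2 polynomial has vanishing third forward difference, so
  - P(3) + 3·P(4) - 3·P(5) + P(6) = 0.
Substituting the known values and solving for P(4):
  3·P(4) = 234
  P(4) = 78.

78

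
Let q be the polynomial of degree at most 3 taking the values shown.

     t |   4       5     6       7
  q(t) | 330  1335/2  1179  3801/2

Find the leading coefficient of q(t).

6

Write q(t) = at^3 + bt^2 + ct + d. Substituting each data point gives a linear system:
  64a + 16b + 4c + d = 330
  125a + 25b + 5c + d = 1335/2
  216a + 36b + 6c + d = 1179
  343a + 49b + 7c + d = 3801/2
Solving the system yields a = 6, b = -3, c = -3/2, d = 0.
So q(t) = 6t³ - 3t² - (3/2)t.
The leading coefficient is 6.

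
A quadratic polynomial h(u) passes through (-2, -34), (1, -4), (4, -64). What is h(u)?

Write h(u) = au^2 + bu + c. Substituting each data point gives a linear system:
  4a - 2b + c = -34
  a + b + c = -4
  16a + 4b + c = -64
Solving the system yields a = -5, b = 5, c = -4.
So h(u) = -5u^2 + 5u - 4.
Check: h(1) = -4. ✓

h(u) = -5u^2 + 5u - 4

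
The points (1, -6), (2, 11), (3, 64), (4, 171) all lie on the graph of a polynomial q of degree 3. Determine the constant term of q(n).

-5

Write q(n) = an^3 + bn^2 + cn + d. Substituting each data point gives a linear system:
  a + b + c + d = -6
  8a + 4b + 2c + d = 11
  27a + 9b + 3c + d = 64
  64a + 16b + 4c + d = 171
Solving the system yields a = 3, b = 0, c = -4, d = -5.
So q(n) = 3n³ - 4n - 5.
The constant term is -5.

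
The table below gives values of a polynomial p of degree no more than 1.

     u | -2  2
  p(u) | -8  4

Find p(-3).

Write p(u) = au + b. Substituting each data point gives a linear system:
  -2a + b = -8
  2a + b = 4
Solving the system yields a = 3, b = -2.
So p(u) = 3u - 2.
Then p(-3) = -11.

-11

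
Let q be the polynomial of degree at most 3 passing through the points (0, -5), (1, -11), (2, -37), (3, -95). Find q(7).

-887

Using the Lagrange interpolation formula with nodes 0, 1, 2, 3:
  L_0(s) = (s - 1)(s - 2)(s - 3) / -6
  L_1(s) = s(s - 2)(s - 3) / 2
  L_2(s) = s(s - 1)(s - 3) / -2
  L_3(s) = s(s - 1)(s - 2) / 6
Then q(s) = -5·L_0(s) - 11·L_1(s) - 37·L_2(s) - 95·L_3(s).
Expanding and collecting terms gives q(s) = -2s³ - 4s² - 5.
Evaluating at s = 7: q(7) = -887.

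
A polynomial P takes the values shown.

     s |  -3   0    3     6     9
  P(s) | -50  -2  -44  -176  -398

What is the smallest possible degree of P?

2

Forward differences of the values at s = -3, 0, 3, 6, 9:
  P  : -50  -2  -44  -176  -398
  Δ  : 48  -42  -132  -222
  Δ^2: -90  -90  -90
  Δ^3: 0  0
  Δ^4: 0
The second differences are constant (-90) and nonzero, while all higher differences vanish, so the minimal degree is 2.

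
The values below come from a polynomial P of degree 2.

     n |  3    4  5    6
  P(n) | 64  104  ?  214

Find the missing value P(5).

154

On equispaced nodes a degree-2 polynomial has vanishing third forward difference, so
  - P(3) + 3·P(4) - 3·P(5) + P(6) = 0.
Substituting the known values and solving for P(5):
  -3·P(5) = -462
  P(5) = 154.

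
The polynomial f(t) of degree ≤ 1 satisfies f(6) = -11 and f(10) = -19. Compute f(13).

Using the Lagrange interpolation formula with nodes 6, 10:
  L_0(t) = (t - 10) / -4
  L_1(t) = (t - 6) / 4
Then f(t) = -11·L_0(t) - 19·L_1(t).
Expanding and collecting terms gives f(t) = -2t + 1.
Evaluating at t = 13: f(13) = -25.

-25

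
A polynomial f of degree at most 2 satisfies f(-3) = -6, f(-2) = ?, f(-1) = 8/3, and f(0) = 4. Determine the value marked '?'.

-2/3

On equispaced nodes a degree-2 polynomial has vanishing third forward difference, so
  - f(-3) + 3·f(-2) - 3·f(-1) + f(0) = 0.
Substituting the known values and solving for f(-2):
  3·f(-2) = -2
  f(-2) = -2/3.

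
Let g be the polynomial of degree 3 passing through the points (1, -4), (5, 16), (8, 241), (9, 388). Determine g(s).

g(s) = s^3 - 4s^2 - 2s + 1

Write g(s) = as^3 + bs^2 + cs + d. Substituting each data point gives a linear system:
  a + b + c + d = -4
  125a + 25b + 5c + d = 16
  512a + 64b + 8c + d = 241
  729a + 81b + 9c + d = 388
Solving the system yields a = 1, b = -4, c = -2, d = 1.
So g(s) = s³ - 4s² - 2s + 1.
Check: g(9) = 388. ✓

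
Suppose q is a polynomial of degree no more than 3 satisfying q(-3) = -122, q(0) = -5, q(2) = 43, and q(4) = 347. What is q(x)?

Write q(x) = ax^3 + bx^2 + cx + d. Substituting each data point gives a linear system:
  -27a + 9b - 3c + d = -122
  d = -5
  8a + 4b + 2c + d = 43
  64a + 16b + 4c + d = 347
Solving the system yields a = 5, b = 2, c = 0, d = -5.
So q(x) = 5x³ + 2x² - 5.
Check: q(-3) = -122. ✓

q(x) = 5x^3 + 2x^2 - 5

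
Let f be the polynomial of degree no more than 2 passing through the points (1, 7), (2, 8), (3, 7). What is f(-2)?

Using the Lagrange interpolation formula with nodes 1, 2, 3:
  L_0(x) = (x - 2)(x - 3) / 2
  L_1(x) = (x - 1)(x - 3) / -1
  L_2(x) = (x - 1)(x - 2) / 2
Then f(x) = 7·L_0(x) + 8·L_1(x) + 7·L_2(x).
Expanding and collecting terms gives f(x) = -x² + 4x + 4.
Evaluating at x = -2: f(-2) = -8.

-8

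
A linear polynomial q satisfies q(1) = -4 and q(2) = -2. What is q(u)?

Write q(u) = au + b. Substituting each data point gives a linear system:
  a + b = -4
  2a + b = -2
Solving the system yields a = 2, b = -6.
So q(u) = 2u - 6.
Check: q(1) = -4. ✓

q(u) = 2u - 6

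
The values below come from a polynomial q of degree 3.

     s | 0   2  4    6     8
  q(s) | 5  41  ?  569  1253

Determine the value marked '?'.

On equispaced nodes a degree-3 polynomial has vanishing fourth forward difference, so
  q(0) - 4·q(2) + 6·q(4) - 4·q(6) + q(8) = 0.
Substituting the known values and solving for q(4):
  6·q(4) = 1182
  q(4) = 197.

197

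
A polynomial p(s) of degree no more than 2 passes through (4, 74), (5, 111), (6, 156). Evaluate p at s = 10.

416

Write p(s) = as^2 + bs + c. Substituting each data point gives a linear system:
  16a + 4b + c = 74
  25a + 5b + c = 111
  36a + 6b + c = 156
Solving the system yields a = 4, b = 1, c = 6.
So p(s) = 4s² + s + 6.
Then p(10) = 416.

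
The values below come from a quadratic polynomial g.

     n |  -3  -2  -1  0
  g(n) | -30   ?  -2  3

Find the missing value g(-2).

-13

The 3 known points determine the degree-2 polynomial uniquely.
Write g(n) = an^2 + bn + c. Substituting each data point gives a linear system:
  9a - 3b + c = -30
  a - b + c = -2
  c = 3
Solving the system yields a = -3, b = 2, c = 3.
So g(n) = -3n² + 2n + 3.
Then g(-2) = -13.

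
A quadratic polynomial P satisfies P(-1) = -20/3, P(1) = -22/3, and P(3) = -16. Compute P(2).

-32/3

Using the Lagrange interpolation formula with nodes -1, 1, 3:
  L_0(x) = (x - 1)(x - 3) / 8
  L_1(x) = (x + 1)(x - 3) / -4
  L_2(x) = (x + 1)(x - 1) / 8
Then P(x) = -20/3·L_0(x) - 22/3·L_1(x) - 16·L_2(x).
Expanding and collecting terms gives P(x) = -x² - (1/3)x - 6.
Evaluating at x = 2: P(2) = -32/3.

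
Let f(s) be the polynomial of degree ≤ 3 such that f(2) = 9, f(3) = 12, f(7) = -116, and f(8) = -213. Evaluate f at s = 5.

Using the Lagrange interpolation formula with nodes 2, 3, 7, 8:
  L_0(s) = (s - 3)(s - 7)(s - 8) / -30
  L_1(s) = (s - 2)(s - 7)(s - 8) / 20
  L_2(s) = (s - 2)(s - 3)(s - 8) / -20
  L_3(s) = (s - 2)(s - 3)(s - 7) / 30
Then f(s) = 9·L_0(s) + 12·L_1(s) - 116·L_2(s) - 213·L_3(s).
Expanding and collecting terms gives f(s) = -s³ + 5s² - 3s + 3.
Evaluating at s = 5: f(5) = -12.

-12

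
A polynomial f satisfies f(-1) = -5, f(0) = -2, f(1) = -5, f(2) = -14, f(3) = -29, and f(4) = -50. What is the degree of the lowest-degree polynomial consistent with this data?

2

Forward differences of the values at u = -1, 0, 1, 2, 3, 4:
  f  : -5  -2  -5  -14  -29  -50
  Δ  : 3  -3  -9  -15  -21
  Δ^2: -6  -6  -6  -6
  Δ^3: 0  0  0
  Δ^4: 0  0
  Δ^5: 0
The second differences are constant (-6) and nonzero, while all higher differences vanish, so the minimal degree is 2.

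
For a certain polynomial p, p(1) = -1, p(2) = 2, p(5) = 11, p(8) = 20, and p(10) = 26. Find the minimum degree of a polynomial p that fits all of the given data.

Divided differences on the nodes 1, 2, 5, 8, 10:
  order 0: -1  2  11  20  26
  order 1: 3  3  3  3
  order 2: 0  0  0
  order 3: 0  0
  order 4: 0
The order-1 divided differences are all 3 (nonzero) and every higher order vanishes, so the data lies on a polynomial of degree exactly 1.

1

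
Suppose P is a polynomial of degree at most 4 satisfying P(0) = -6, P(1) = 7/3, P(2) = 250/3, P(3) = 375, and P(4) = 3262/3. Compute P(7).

Forward differences of the values at x = 0, 1, 2, 3, 4:
  P  : -6  7/3  250/3  375  3262/3
  Δ  : 25/3  81  875/3  2137/3
  Δ^2: 218/3  632/3  1262/3
  Δ^3: 138  210
  Δ^4: 72
The fourth differences are constant, confirming degree 4.
Interpolating (Newton forward form) and evaluating at x = 7 gives P(7) = 26785/3.

26785/3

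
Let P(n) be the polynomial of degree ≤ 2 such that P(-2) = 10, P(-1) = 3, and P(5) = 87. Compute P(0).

Using the Lagrange interpolation formula with nodes -2, -1, 5:
  L_0(n) = (n + 1)(n - 5) / 7
  L_1(n) = (n + 2)(n - 5) / -6
  L_2(n) = (n + 2)(n + 1) / 42
Then P(n) = 10·L_0(n) + 3·L_1(n) + 87·L_2(n).
Expanding and collecting terms gives P(n) = 3n^2 + 2n + 2.
Evaluating at n = 0: P(0) = 2.

2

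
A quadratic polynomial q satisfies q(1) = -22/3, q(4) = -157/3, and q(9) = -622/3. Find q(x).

q(x) = -2x^2 - 5x - 1/3

Write q(x) = ax^2 + bx + c. Substituting each data point gives a linear system:
  a + b + c = -22/3
  16a + 4b + c = -157/3
  81a + 9b + c = -622/3
Solving the system yields a = -2, b = -5, c = -1/3.
So q(x) = -2x^2 - 5x - 1/3.
Check: q(4) = -157/3. ✓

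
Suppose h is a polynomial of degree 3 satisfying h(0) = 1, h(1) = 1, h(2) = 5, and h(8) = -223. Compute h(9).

Write h(s) = as^3 + bs^2 + cs + d. Substituting each data point gives a linear system:
  d = 1
  a + b + c + d = 1
  8a + 4b + 2c + d = 5
  512a + 64b + 8c + d = -223
Solving the system yields a = -1, b = 5, c = -4, d = 1.
So h(s) = -s^3 + 5s^2 - 4s + 1.
Then h(9) = -359.

-359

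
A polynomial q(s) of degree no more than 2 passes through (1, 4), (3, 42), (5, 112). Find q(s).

q(s) = 4s^2 + 3s - 3

Using the Lagrange interpolation formula with nodes 1, 3, 5:
  L_0(s) = (s - 3)(s - 5) / 8
  L_1(s) = (s - 1)(s - 5) / -4
  L_2(s) = (s - 1)(s - 3) / 8
Then q(s) = 4·L_0(s) + 42·L_1(s) + 112·L_2(s).
Expanding and collecting terms gives q(s) = 4s^2 + 3s - 3.
Check: q(1) = 4. ✓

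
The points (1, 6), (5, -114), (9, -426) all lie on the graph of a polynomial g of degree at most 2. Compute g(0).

Using the Lagrange interpolation formula with nodes 1, 5, 9:
  L_0(x) = (x - 5)(x - 9) / 32
  L_1(x) = (x - 1)(x - 9) / -16
  L_2(x) = (x - 1)(x - 5) / 32
Then g(x) = 6·L_0(x) - 114·L_1(x) - 426·L_2(x).
Expanding and collecting terms gives g(x) = -6x² + 6x + 6.
Evaluating at x = 0: g(0) = 6.

6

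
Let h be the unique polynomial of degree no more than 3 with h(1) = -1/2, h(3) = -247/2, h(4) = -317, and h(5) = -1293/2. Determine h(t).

Using the Lagrange interpolation formula with nodes 1, 3, 4, 5:
  L_0(t) = (t - 3)(t - 4)(t - 5) / -24
  L_1(t) = (t - 1)(t - 4)(t - 5) / 4
  L_2(t) = (t - 1)(t - 3)(t - 5) / -3
  L_3(t) = (t - 1)(t - 3)(t - 4) / 8
Then h(t) = -1/2·L_0(t) - 247/2·L_1(t) - 317·L_2(t) - 1293/2·L_3(t).
Expanding and collecting terms gives h(t) = -6t^3 + 4t^2 + (1/2)t + 1.
Check: h(1) = -1/2. ✓

h(t) = -6t^3 + 4t^2 + (1/2)t + 1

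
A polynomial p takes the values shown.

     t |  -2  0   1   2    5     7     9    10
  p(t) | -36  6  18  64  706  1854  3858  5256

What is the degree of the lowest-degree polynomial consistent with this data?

Divided differences on the nodes -2, 0, 1, 2, 5, 7, 9, 10:
  order 0: -36  6  18  64  706  1854  3858  5256
  order 1: 21  12  46  214  574  1002  1398
  order 2: -3  17  42  72  107  132
  order 3: 5  5  5  5  5
  order 4: 0  0  0  0
  order 5: 0  0  0
  order 6: 0  0
  order 7: 0
The order-3 divided differences are all 5 (nonzero) and every higher order vanishes, so the data lies on a polynomial of degree exactly 3.

3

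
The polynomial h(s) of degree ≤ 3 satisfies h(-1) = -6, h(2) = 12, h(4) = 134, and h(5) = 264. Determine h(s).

Using the Lagrange interpolation formula with nodes -1, 2, 4, 5:
  L_0(s) = (s - 2)(s - 4)(s - 5) / -90
  L_1(s) = (s + 1)(s - 4)(s - 5) / 18
  L_2(s) = (s + 1)(s - 2)(s - 5) / -10
  L_3(s) = (s + 1)(s - 2)(s - 4) / 18
Then h(s) = -6·L_0(s) + 12·L_1(s) + 134·L_2(s) + 264·L_3(s).
Expanding and collecting terms gives h(s) = 2s^3 + s^2 - s - 6.
Check: h(5) = 264. ✓

h(s) = 2s^3 + s^2 - s - 6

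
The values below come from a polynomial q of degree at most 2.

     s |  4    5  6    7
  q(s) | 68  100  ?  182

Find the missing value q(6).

138

On equispaced nodes a degree-2 polynomial has vanishing third forward difference, so
  - q(4) + 3·q(5) - 3·q(6) + q(7) = 0.
Substituting the known values and solving for q(6):
  -3·q(6) = -414
  q(6) = 138.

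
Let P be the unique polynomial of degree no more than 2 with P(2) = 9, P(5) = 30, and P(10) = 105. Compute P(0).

Write P(s) = as^2 + bs + c. Substituting each data point gives a linear system:
  4a + 2b + c = 9
  25a + 5b + c = 30
  100a + 10b + c = 105
Solving the system yields a = 1, b = 0, c = 5.
So P(s) = s^2 + 5.
Then P(0) = 5.

5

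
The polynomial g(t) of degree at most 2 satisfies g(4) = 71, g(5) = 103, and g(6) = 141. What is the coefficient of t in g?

Write g(t) = at^2 + bt + c. Substituting each data point gives a linear system:
  16a + 4b + c = 71
  25a + 5b + c = 103
  36a + 6b + c = 141
Solving the system yields a = 3, b = 5, c = 3.
So g(t) = 3t^2 + 5t + 3.
The coefficient of t is 5.

5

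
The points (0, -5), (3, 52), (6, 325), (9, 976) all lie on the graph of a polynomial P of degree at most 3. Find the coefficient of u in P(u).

Write P(u) = au^3 + bu^2 + cu + d. Substituting each data point gives a linear system:
  d = -5
  27a + 9b + 3c + d = 52
  216a + 36b + 6c + d = 325
  729a + 81b + 9c + d = 976
Solving the system yields a = 1, b = 3, c = 1, d = -5.
So P(u) = u³ + 3u² + u - 5.
The coefficient of u is 1.

1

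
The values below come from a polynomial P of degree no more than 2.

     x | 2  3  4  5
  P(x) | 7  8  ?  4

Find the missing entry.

The 3 known points determine the degree-2 polynomial uniquely.
Write P(x) = ax^2 + bx + c. Substituting each data point gives a linear system:
  4a + 2b + c = 7
  9a + 3b + c = 8
  25a + 5b + c = 4
Solving the system yields a = -1, b = 6, c = -1.
So P(x) = -x^2 + 6x - 1.
Then P(4) = 7.

7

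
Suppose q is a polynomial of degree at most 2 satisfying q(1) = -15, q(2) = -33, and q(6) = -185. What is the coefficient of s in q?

Write q(s) = as^2 + bs + c. Substituting each data point gives a linear system:
  a + b + c = -15
  4a + 2b + c = -33
  36a + 6b + c = -185
Solving the system yields a = -4, b = -6, c = -5.
So q(s) = -4s^2 - 6s - 5.
The coefficient of s is -6.

-6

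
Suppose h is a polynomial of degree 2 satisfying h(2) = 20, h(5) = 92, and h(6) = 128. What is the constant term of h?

2

Write h(x) = ax^2 + bx + c. Substituting each data point gives a linear system:
  4a + 2b + c = 20
  25a + 5b + c = 92
  36a + 6b + c = 128
Solving the system yields a = 3, b = 3, c = 2.
So h(x) = 3x^2 + 3x + 2.
The constant term is 2.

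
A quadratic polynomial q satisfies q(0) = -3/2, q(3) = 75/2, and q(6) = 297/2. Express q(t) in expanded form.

Using the Lagrange interpolation formula with nodes 0, 3, 6:
  L_0(t) = (t - 3)(t - 6) / 18
  L_1(t) = t(t - 6) / -9
  L_2(t) = t(t - 3) / 18
Then q(t) = -3/2·L_0(t) + 75/2·L_1(t) + 297/2·L_2(t).
Expanding and collecting terms gives q(t) = 4t^2 + t - 3/2.
Check: q(0) = -3/2. ✓

q(t) = 4t^2 + t - 3/2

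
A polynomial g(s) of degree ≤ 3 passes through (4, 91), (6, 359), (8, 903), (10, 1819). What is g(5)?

Using the Lagrange interpolation formula with nodes 4, 6, 8, 10:
  L_0(s) = (s - 6)(s - 8)(s - 10) / -48
  L_1(s) = (s - 4)(s - 8)(s - 10) / 16
  L_2(s) = (s - 4)(s - 6)(s - 10) / -16
  L_3(s) = (s - 4)(s - 6)(s - 8) / 48
Then g(s) = 91·L_0(s) + 359·L_1(s) + 903·L_2(s) + 1819·L_3(s).
Expanding and collecting terms gives g(s) = 2s³ - (3/2)s² - 3s - 1.
Evaluating at s = 5: g(5) = 393/2.

393/2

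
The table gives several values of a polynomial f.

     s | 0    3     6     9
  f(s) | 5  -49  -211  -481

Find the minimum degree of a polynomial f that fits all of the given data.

2

Forward differences of the values at s = 0, 3, 6, 9:
  f  : 5  -49  -211  -481
  Δ  : -54  -162  -270
  Δ^2: -108  -108
  Δ^3: 0
The second differences are constant (-108) and nonzero, while all higher differences vanish, so the minimal degree is 2.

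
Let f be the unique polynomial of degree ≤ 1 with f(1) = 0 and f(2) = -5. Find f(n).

f(n) = -5n + 5

Write f(n) = an + b. Substituting each data point gives a linear system:
  a + b = 0
  2a + b = -5
Solving the system yields a = -5, b = 5.
So f(n) = -5n + 5.
Check: f(1) = 0. ✓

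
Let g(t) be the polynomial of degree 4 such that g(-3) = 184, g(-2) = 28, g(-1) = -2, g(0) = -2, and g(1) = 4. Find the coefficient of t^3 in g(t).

2

Write g(t) = at^4 + bt^3 + ct^2 + dt + e. Substituting each data point gives a linear system:
  81a - 27b + 9c - 3d + e = 184
  16a - 8b + 4c - 2d + e = 28
  a - b + c - d + e = -2
  e = -2
  a + b + c + d + e = 4
Solving the system yields a = 3, b = 2, c = 0, d = 1, e = -2.
So g(t) = 3t⁴ + 2t³ + t - 2.
The coefficient of t^3 is 2.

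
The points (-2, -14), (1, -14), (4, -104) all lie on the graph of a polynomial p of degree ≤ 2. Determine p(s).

Write p(s) = as^2 + bs + c. Substituting each data point gives a linear system:
  4a - 2b + c = -14
  a + b + c = -14
  16a + 4b + c = -104
Solving the system yields a = -5, b = -5, c = -4.
So p(s) = -5s² - 5s - 4.
Check: p(1) = -14. ✓

p(s) = -5s^2 - 5s - 4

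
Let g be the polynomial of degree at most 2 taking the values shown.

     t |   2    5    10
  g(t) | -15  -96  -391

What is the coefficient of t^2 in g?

-4

Write g(t) = at^2 + bt + c. Substituting each data point gives a linear system:
  4a + 2b + c = -15
  25a + 5b + c = -96
  100a + 10b + c = -391
Solving the system yields a = -4, b = 1, c = -1.
So g(t) = -4t^2 + t - 1.
The leading coefficient is -4.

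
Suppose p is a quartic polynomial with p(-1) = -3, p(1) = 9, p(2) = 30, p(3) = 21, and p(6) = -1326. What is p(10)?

-14490

Write p(t) = at^4 + bt^3 + ct^2 + dt + e. Substituting each data point gives a linear system:
  a - b + c - d + e = -3
  a + b + c + d + e = 9
  16a + 8b + 4c + 2d + e = 30
  81a + 27b + 9c + 3d + e = 21
  1296a + 216b + 36c + 6d + e = -1326
Solving the system yields a = -2, b = 5, c = 5, d = 1, e = 0.
So p(t) = -2t^4 + 5t^3 + 5t^2 + t.
Then p(10) = -14490.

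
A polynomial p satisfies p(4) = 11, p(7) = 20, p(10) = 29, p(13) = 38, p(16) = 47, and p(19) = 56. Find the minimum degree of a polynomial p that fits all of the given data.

Forward differences of the values at t = 4, 7, 10, 13, 16, 19:
  p  : 11  20  29  38  47  56
  Δ  : 9  9  9  9  9
  Δ^2: 0  0  0  0
  Δ^3: 0  0  0
  Δ^4: 0  0
  Δ^5: 0
The first differences are constant (9) and nonzero, while all higher differences vanish, so the minimal degree is 1.

1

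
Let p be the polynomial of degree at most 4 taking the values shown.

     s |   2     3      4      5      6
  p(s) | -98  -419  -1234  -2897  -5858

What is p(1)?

-13

Write p(s) = as^4 + bs^3 + cs^2 + ds + e. Substituting each data point gives a linear system:
  16a + 8b + 4c + 2d + e = -98
  81a + 27b + 9c + 3d + e = -419
  256a + 64b + 16c + 4d + e = -1234
  625a + 125b + 25c + 5d + e = -2897
  1296a + 216b + 36c + 6d + e = -5858
Solving the system yields a = -4, b = -3, c = 0, d = -4, e = -2.
So p(s) = -4s^4 - 3s^3 - 4s - 2.
Then p(1) = -13.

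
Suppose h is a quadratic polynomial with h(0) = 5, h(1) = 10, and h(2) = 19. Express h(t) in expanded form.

h(t) = 2t^2 + 3t + 5

Write h(t) = at^2 + bt + c. Substituting each data point gives a linear system:
  c = 5
  a + b + c = 10
  4a + 2b + c = 19
Solving the system yields a = 2, b = 3, c = 5.
So h(t) = 2t² + 3t + 5.
Check: h(2) = 19. ✓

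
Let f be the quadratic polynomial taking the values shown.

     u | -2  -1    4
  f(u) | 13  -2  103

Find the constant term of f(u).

Write f(u) = au^2 + bu + c. Substituting each data point gives a linear system:
  4a - 2b + c = 13
  a - b + c = -2
  16a + 4b + c = 103
Solving the system yields a = 6, b = 3, c = -5.
So f(u) = 6u^2 + 3u - 5.
The constant term is -5.

-5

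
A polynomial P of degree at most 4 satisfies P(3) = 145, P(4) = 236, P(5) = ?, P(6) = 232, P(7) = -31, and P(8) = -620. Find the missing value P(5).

The 5 known points determine the degree-4 polynomial uniquely.
Write P(x) = ax^4 + bx^3 + cx^2 + dx + e. Substituting each data point gives a linear system:
  81a + 27b + 9c + 3d + e = 145
  256a + 64b + 16c + 4d + e = 236
  1296a + 216b + 36c + 6d + e = 232
  2401a + 343b + 49c + 7d + e = -31
  4096a + 512b + 64c + 8d + e = -620
Solving the system yields a = -1, b = 6, c = 6, d = 2, e = 4.
So P(x) = -x⁴ + 6x³ + 6x² + 2x + 4.
Then P(5) = 289.

289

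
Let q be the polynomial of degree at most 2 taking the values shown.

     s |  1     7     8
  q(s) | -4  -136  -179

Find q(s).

Write q(s) = as^2 + bs + c. Substituting each data point gives a linear system:
  a + b + c = -4
  49a + 7b + c = -136
  64a + 8b + c = -179
Solving the system yields a = -3, b = 2, c = -3.
So q(s) = -3s² + 2s - 3.
Check: q(1) = -4. ✓

q(s) = -3s^2 + 2s - 3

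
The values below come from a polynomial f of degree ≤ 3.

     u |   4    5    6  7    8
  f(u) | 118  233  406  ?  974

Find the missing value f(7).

649

On equispaced nodes a degree-3 polynomial has vanishing fourth forward difference, so
  f(4) - 4·f(5) + 6·f(6) - 4·f(7) + f(8) = 0.
Substituting the known values and solving for f(7):
  -4·f(7) = -2596
  f(7) = 649.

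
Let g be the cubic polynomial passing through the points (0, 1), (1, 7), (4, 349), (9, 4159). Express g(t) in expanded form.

Using the Lagrange interpolation formula with nodes 0, 1, 4, 9:
  L_0(t) = (t - 1)(t - 4)(t - 9) / -36
  L_1(t) = t(t - 4)(t - 9) / 24
  L_2(t) = t(t - 1)(t - 9) / -60
  L_3(t) = t(t - 1)(t - 4) / 360
Then g(t) = 1·L_0(t) + 7·L_1(t) + 349·L_2(t) + 4159·L_3(t).
Expanding and collecting terms gives g(t) = 6t^3 - 3t^2 + 3t + 1.
Check: g(4) = 349. ✓

g(t) = 6t^3 - 3t^2 + 3t + 1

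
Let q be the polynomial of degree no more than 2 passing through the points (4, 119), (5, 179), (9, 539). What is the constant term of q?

Write q(u) = au^2 + bu + c. Substituting each data point gives a linear system:
  16a + 4b + c = 119
  25a + 5b + c = 179
  81a + 9b + c = 539
Solving the system yields a = 6, b = 6, c = -1.
So q(u) = 6u² + 6u - 1.
The constant term is -1.

-1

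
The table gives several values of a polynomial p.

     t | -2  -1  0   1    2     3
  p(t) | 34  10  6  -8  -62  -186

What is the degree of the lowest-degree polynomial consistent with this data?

3

Forward differences of the values at t = -2, -1, 0, 1, 2, 3:
  p  : 34  10  6  -8  -62  -186
  Δ  : -24  -4  -14  -54  -124
  Δ^2: 20  -10  -40  -70
  Δ^3: -30  -30  -30
  Δ^4: 0  0
  Δ^5: 0
The third differences are constant (-30) and nonzero, while all higher differences vanish, so the minimal degree is 3.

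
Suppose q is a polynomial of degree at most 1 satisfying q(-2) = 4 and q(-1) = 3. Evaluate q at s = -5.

7

Write q(s) = as + b. Substituting each data point gives a linear system:
  -2a + b = 4
  -a + b = 3
Solving the system yields a = -1, b = 2.
So q(s) = -s + 2.
Then q(-5) = 7.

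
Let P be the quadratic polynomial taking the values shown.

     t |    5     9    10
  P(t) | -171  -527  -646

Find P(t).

P(t) = -6t^2 - 5t + 4

Write P(t) = at^2 + bt + c. Substituting each data point gives a linear system:
  25a + 5b + c = -171
  81a + 9b + c = -527
  100a + 10b + c = -646
Solving the system yields a = -6, b = -5, c = 4.
So P(t) = -6t^2 - 5t + 4.
Check: P(5) = -171. ✓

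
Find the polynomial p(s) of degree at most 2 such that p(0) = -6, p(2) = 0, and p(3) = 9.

Write p(s) = as^2 + bs + c. Substituting each data point gives a linear system:
  c = -6
  4a + 2b + c = 0
  9a + 3b + c = 9
Solving the system yields a = 2, b = -1, c = -6.
So p(s) = 2s^2 - s - 6.
Check: p(2) = 0. ✓

p(s) = 2s^2 - s - 6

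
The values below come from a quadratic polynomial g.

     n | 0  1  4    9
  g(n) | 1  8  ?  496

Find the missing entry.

The 3 known points determine the degree-2 polynomial uniquely.
Write g(n) = an^2 + bn + c. Substituting each data point gives a linear system:
  c = 1
  a + b + c = 8
  81a + 9b + c = 496
Solving the system yields a = 6, b = 1, c = 1.
So g(n) = 6n^2 + n + 1.
Then g(4) = 101.

101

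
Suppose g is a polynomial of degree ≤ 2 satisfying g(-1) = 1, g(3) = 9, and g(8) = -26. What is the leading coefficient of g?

Write g(t) = at^2 + bt + c. Substituting each data point gives a linear system:
  a - b + c = 1
  9a + 3b + c = 9
  64a + 8b + c = -26
Solving the system yields a = -1, b = 4, c = 6.
So g(t) = -t^2 + 4t + 6.
The leading coefficient is -1.

-1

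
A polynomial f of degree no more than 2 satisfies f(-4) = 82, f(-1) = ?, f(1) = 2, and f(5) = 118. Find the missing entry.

The 3 known points determine the degree-2 polynomial uniquely.
Write f(t) = at^2 + bt + c. Substituting each data point gives a linear system:
  16a - 4b + c = 82
  a + b + c = 2
  25a + 5b + c = 118
Solving the system yields a = 5, b = -1, c = -2.
So f(t) = 5t^2 - t - 2.
Then f(-1) = 4.

4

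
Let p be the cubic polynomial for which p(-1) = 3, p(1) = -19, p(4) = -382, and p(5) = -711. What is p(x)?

p(x) = -5x^3 - 2x^2 - 6x - 6

Write p(x) = ax^3 + bx^2 + cx + d. Substituting each data point gives a linear system:
  -a + b - c + d = 3
  a + b + c + d = -19
  64a + 16b + 4c + d = -382
  125a + 25b + 5c + d = -711
Solving the system yields a = -5, b = -2, c = -6, d = -6.
So p(x) = -5x^3 - 2x^2 - 6x - 6.
Check: p(5) = -711. ✓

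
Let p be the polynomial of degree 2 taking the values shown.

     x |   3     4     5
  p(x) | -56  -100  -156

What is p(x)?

Using the Lagrange interpolation formula with nodes 3, 4, 5:
  L_0(x) = (x - 4)(x - 5) / 2
  L_1(x) = (x - 3)(x - 5) / -1
  L_2(x) = (x - 3)(x - 4) / 2
Then p(x) = -56·L_0(x) - 100·L_1(x) - 156·L_2(x).
Expanding and collecting terms gives p(x) = -6x^2 - 2x + 4.
Check: p(3) = -56. ✓

p(x) = -6x^2 - 2x + 4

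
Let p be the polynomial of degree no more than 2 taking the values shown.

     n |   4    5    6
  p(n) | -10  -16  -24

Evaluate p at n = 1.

Forward differences of the values at n = 4, 5, 6:
  p  : -10  -16  -24
  Δ  : -6  -8
  Δ^2: -2
The second differences are constant, confirming degree 2.
Interpolating (Newton forward form) and evaluating at n = 1 gives p(1) = -4.

-4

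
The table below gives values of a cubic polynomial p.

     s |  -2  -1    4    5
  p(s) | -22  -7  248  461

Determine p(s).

p(s) = 3s^3 + 3s^2 + 3s - 4

Using the Lagrange interpolation formula with nodes -2, -1, 4, 5:
  L_0(s) = (s + 1)(s - 4)(s - 5) / -42
  L_1(s) = (s + 2)(s - 4)(s - 5) / 30
  L_2(s) = (s + 2)(s + 1)(s - 5) / -30
  L_3(s) = (s + 2)(s + 1)(s - 4) / 42
Then p(s) = -22·L_0(s) - 7·L_1(s) + 248·L_2(s) + 461·L_3(s).
Expanding and collecting terms gives p(s) = 3s^3 + 3s^2 + 3s - 4.
Check: p(5) = 461. ✓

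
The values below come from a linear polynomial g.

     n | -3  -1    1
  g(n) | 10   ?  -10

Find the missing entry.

The 2 known points determine the degree-1 polynomial uniquely.
Write g(n) = an + b. Substituting each data point gives a linear system:
  -3a + b = 10
  a + b = -10
Solving the system yields a = -5, b = -5.
So g(n) = -5n - 5.
Then g(-1) = 0.

0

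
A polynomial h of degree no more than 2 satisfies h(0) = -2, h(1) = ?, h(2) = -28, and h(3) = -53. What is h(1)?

On equispaced nodes a degree-2 polynomial has vanishing third forward difference, so
  - h(0) + 3·h(1) - 3·h(2) + h(3) = 0.
Substituting the known values and solving for h(1):
  3·h(1) = -33
  h(1) = -11.

-11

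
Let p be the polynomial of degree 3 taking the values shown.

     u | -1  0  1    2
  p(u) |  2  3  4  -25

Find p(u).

p(u) = -5u^3 + 6u + 3

Using the Lagrange interpolation formula with nodes -1, 0, 1, 2:
  L_0(u) = u(u - 1)(u - 2) / -6
  L_1(u) = (u + 1)(u - 1)(u - 2) / 2
  L_2(u) = (u + 1)u(u - 2) / -2
  L_3(u) = (u + 1)u(u - 1) / 6
Then p(u) = 2·L_0(u) + 3·L_1(u) + 4·L_2(u) - 25·L_3(u).
Expanding and collecting terms gives p(u) = -5u^3 + 6u + 3.
Check: p(0) = 3. ✓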